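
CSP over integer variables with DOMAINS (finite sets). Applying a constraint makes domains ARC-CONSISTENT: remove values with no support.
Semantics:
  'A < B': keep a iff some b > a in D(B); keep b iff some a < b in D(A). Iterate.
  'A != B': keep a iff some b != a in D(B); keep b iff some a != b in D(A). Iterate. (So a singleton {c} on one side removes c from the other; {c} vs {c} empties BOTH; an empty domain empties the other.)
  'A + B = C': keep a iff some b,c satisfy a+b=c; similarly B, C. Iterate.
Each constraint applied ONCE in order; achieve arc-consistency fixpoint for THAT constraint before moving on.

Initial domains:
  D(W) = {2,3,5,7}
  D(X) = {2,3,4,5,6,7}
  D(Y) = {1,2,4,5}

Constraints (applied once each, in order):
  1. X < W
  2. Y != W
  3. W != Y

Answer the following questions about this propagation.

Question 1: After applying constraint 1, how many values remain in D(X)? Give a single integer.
Constraint 1 (X < W) on D(X)={2,3,4,5,6,7} D(W)={2,3,5,7}: X {2,3,4,5,6,7}->{2,3,4,5,6}; W {2,3,5,7}->{3,5,7}
So after constraint 1: D(X)={2,3,4,5,6}, size = 5

Answer: 5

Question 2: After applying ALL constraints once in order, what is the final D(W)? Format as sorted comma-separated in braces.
Constraint 1 (X < W) on D(X)={2,3,4,5,6,7} D(W)={2,3,5,7}: X {2,3,4,5,6,7}->{2,3,4,5,6}; W {2,3,5,7}->{3,5,7}
Constraint 2 (Y != W) on D(Y)={1,2,4,5} D(W)={3,5,7}: no change
Constraint 3 (W != Y) on D(W)={3,5,7} D(Y)={1,2,4,5}: no change
So after all 3 constraints: D(W) = {3,5,7}

Answer: {3,5,7}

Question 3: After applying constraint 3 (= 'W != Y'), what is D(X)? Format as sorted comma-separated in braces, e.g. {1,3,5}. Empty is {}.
Constraint 1 (X < W) on D(X)={2,3,4,5,6,7} D(W)={2,3,5,7}: X {2,3,4,5,6,7}->{2,3,4,5,6}; W {2,3,5,7}->{3,5,7}
Constraint 2 (Y != W) on D(Y)={1,2,4,5} D(W)={3,5,7}: no change
Constraint 3 (W != Y) on D(W)={3,5,7} D(Y)={1,2,4,5}: no change
So after constraint 3: D(X) = {2,3,4,5,6}

Answer: {2,3,4,5,6}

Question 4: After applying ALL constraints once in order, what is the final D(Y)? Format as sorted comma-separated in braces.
Answer: {1,2,4,5}

Derivation:
Constraint 1 (X < W) on D(X)={2,3,4,5,6,7} D(W)={2,3,5,7}: X {2,3,4,5,6,7}->{2,3,4,5,6}; W {2,3,5,7}->{3,5,7}
Constraint 2 (Y != W) on D(Y)={1,2,4,5} D(W)={3,5,7}: no change
Constraint 3 (W != Y) on D(W)={3,5,7} D(Y)={1,2,4,5}: no change
So after all 3 constraints: D(Y) = {1,2,4,5}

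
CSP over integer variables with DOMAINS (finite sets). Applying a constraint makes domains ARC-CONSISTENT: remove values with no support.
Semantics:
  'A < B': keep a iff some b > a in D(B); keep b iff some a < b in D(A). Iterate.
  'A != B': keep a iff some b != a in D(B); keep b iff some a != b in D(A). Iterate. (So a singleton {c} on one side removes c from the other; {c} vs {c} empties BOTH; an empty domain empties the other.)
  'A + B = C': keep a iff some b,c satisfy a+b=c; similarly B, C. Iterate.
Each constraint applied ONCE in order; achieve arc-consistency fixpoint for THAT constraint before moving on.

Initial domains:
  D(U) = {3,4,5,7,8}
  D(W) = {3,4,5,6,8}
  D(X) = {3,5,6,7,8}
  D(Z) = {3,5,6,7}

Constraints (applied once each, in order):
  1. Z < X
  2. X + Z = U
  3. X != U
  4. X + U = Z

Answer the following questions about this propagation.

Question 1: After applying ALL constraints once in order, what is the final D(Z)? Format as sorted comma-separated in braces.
Constraint 1 (Z < X) on D(Z)={3,5,6,7} D(X)={3,5,6,7,8}: X {3,5,6,7,8}->{5,6,7,8}
Constraint 2 (X + Z = U) on D(X)={5,6,7,8} D(Z)={3,5,6,7} D(U)={3,4,5,7,8}: X {5,6,7,8}->{5}; Z {3,5,6,7}->{3}; U {3,4,5,7,8}->{8}
Constraint 3 (X != U) on D(X)={5} D(U)={8}: no change
Constraint 4 (X + U = Z) on D(X)={5} D(U)={8} D(Z)={3}: X {5}->{}; U {8}->{}; Z {3}->{}
So after all 4 constraints: D(Z) = {}

Answer: {}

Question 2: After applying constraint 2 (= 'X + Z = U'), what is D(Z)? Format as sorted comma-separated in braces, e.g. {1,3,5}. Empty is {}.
Answer: {3}

Derivation:
Constraint 1 (Z < X) on D(Z)={3,5,6,7} D(X)={3,5,6,7,8}: X {3,5,6,7,8}->{5,6,7,8}
Constraint 2 (X + Z = U) on D(X)={5,6,7,8} D(Z)={3,5,6,7} D(U)={3,4,5,7,8}: X {5,6,7,8}->{5}; Z {3,5,6,7}->{3}; U {3,4,5,7,8}->{8}
So after constraint 2: D(Z) = {3}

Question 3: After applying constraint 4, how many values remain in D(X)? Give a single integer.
Answer: 0

Derivation:
Constraint 1 (Z < X) on D(Z)={3,5,6,7} D(X)={3,5,6,7,8}: X {3,5,6,7,8}->{5,6,7,8}
Constraint 2 (X + Z = U) on D(X)={5,6,7,8} D(Z)={3,5,6,7} D(U)={3,4,5,7,8}: X {5,6,7,8}->{5}; Z {3,5,6,7}->{3}; U {3,4,5,7,8}->{8}
Constraint 3 (X != U) on D(X)={5} D(U)={8}: no change
Constraint 4 (X + U = Z) on D(X)={5} D(U)={8} D(Z)={3}: X {5}->{}; U {8}->{}; Z {3}->{}
So after constraint 4: D(X)={}, size = 0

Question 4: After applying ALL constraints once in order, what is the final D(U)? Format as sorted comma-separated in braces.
Answer: {}

Derivation:
Constraint 1 (Z < X) on D(Z)={3,5,6,7} D(X)={3,5,6,7,8}: X {3,5,6,7,8}->{5,6,7,8}
Constraint 2 (X + Z = U) on D(X)={5,6,7,8} D(Z)={3,5,6,7} D(U)={3,4,5,7,8}: X {5,6,7,8}->{5}; Z {3,5,6,7}->{3}; U {3,4,5,7,8}->{8}
Constraint 3 (X != U) on D(X)={5} D(U)={8}: no change
Constraint 4 (X + U = Z) on D(X)={5} D(U)={8} D(Z)={3}: X {5}->{}; U {8}->{}; Z {3}->{}
So after all 4 constraints: D(U) = {}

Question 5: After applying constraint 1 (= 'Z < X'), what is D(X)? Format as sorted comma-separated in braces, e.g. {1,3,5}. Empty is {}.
Answer: {5,6,7,8}

Derivation:
Constraint 1 (Z < X) on D(Z)={3,5,6,7} D(X)={3,5,6,7,8}: X {3,5,6,7,8}->{5,6,7,8}
So after constraint 1: D(X) = {5,6,7,8}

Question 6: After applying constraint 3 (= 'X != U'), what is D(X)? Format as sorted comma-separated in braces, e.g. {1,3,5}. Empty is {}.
Constraint 1 (Z < X) on D(Z)={3,5,6,7} D(X)={3,5,6,7,8}: X {3,5,6,7,8}->{5,6,7,8}
Constraint 2 (X + Z = U) on D(X)={5,6,7,8} D(Z)={3,5,6,7} D(U)={3,4,5,7,8}: X {5,6,7,8}->{5}; Z {3,5,6,7}->{3}; U {3,4,5,7,8}->{8}
Constraint 3 (X != U) on D(X)={5} D(U)={8}: no change
So after constraint 3: D(X) = {5}

Answer: {5}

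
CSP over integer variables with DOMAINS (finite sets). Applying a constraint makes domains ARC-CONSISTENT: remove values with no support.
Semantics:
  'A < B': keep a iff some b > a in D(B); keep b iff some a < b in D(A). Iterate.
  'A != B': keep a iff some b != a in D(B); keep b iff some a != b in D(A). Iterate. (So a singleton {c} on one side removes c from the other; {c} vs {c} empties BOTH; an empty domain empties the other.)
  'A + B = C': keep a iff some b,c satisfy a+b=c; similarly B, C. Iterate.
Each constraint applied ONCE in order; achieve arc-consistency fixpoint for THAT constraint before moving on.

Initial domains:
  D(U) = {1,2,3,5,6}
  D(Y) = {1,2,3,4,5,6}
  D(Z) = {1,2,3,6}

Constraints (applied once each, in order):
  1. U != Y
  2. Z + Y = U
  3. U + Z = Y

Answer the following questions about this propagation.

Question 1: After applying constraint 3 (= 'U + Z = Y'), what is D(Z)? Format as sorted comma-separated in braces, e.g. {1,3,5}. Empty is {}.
Answer: {1,2,3}

Derivation:
Constraint 1 (U != Y) on D(U)={1,2,3,5,6} D(Y)={1,2,3,4,5,6}: no change
Constraint 2 (Z + Y = U) on D(Z)={1,2,3,6} D(Y)={1,2,3,4,5,6} D(U)={1,2,3,5,6}: Z {1,2,3,6}->{1,2,3}; Y {1,2,3,4,5,6}->{1,2,3,4,5}; U {1,2,3,5,6}->{2,3,5,6}
Constraint 3 (U + Z = Y) on D(U)={2,3,5,6} D(Z)={1,2,3} D(Y)={1,2,3,4,5}: U {2,3,5,6}->{2,3}; Y {1,2,3,4,5}->{3,4,5}
So after constraint 3: D(Z) = {1,2,3}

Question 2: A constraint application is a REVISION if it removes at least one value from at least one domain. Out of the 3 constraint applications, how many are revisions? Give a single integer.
Constraint 1 (U != Y) on D(U)={1,2,3,5,6} D(Y)={1,2,3,4,5,6}: no change => not a revision
Constraint 2 (Z + Y = U) on D(Z)={1,2,3,6} D(Y)={1,2,3,4,5,6} D(U)={1,2,3,5,6}: Z {1,2,3,6}->{1,2,3}; Y {1,2,3,4,5,6}->{1,2,3,4,5}; U {1,2,3,5,6}->{2,3,5,6} => REVISION
Constraint 3 (U + Z = Y) on D(U)={2,3,5,6} D(Z)={1,2,3} D(Y)={1,2,3,4,5}: U {2,3,5,6}->{2,3}; Y {1,2,3,4,5}->{3,4,5} => REVISION
Total revisions = 2

Answer: 2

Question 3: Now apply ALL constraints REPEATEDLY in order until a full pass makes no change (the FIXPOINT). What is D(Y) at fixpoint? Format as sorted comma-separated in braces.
pass 0 (initial): D(Y)={1,2,3,4,5,6}
pass 1: U {1,2,3,5,6}->{2,3}; Y {1,2,3,4,5,6}->{3,4,5}; Z {1,2,3,6}->{1,2,3}
pass 2: U {2,3}->{}; Y {3,4,5}->{}; Z {1,2,3}->{}
pass 3: no change
Fixpoint after 3 passes: D(Y) = {}

Answer: {}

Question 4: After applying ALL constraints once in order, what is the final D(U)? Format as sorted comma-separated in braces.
Answer: {2,3}

Derivation:
Constraint 1 (U != Y) on D(U)={1,2,3,5,6} D(Y)={1,2,3,4,5,6}: no change
Constraint 2 (Z + Y = U) on D(Z)={1,2,3,6} D(Y)={1,2,3,4,5,6} D(U)={1,2,3,5,6}: Z {1,2,3,6}->{1,2,3}; Y {1,2,3,4,5,6}->{1,2,3,4,5}; U {1,2,3,5,6}->{2,3,5,6}
Constraint 3 (U + Z = Y) on D(U)={2,3,5,6} D(Z)={1,2,3} D(Y)={1,2,3,4,5}: U {2,3,5,6}->{2,3}; Y {1,2,3,4,5}->{3,4,5}
So after all 3 constraints: D(U) = {2,3}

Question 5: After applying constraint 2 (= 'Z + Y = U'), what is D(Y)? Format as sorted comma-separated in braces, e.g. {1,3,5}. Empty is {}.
Constraint 1 (U != Y) on D(U)={1,2,3,5,6} D(Y)={1,2,3,4,5,6}: no change
Constraint 2 (Z + Y = U) on D(Z)={1,2,3,6} D(Y)={1,2,3,4,5,6} D(U)={1,2,3,5,6}: Z {1,2,3,6}->{1,2,3}; Y {1,2,3,4,5,6}->{1,2,3,4,5}; U {1,2,3,5,6}->{2,3,5,6}
So after constraint 2: D(Y) = {1,2,3,4,5}

Answer: {1,2,3,4,5}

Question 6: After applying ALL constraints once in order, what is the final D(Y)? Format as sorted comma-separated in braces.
Constraint 1 (U != Y) on D(U)={1,2,3,5,6} D(Y)={1,2,3,4,5,6}: no change
Constraint 2 (Z + Y = U) on D(Z)={1,2,3,6} D(Y)={1,2,3,4,5,6} D(U)={1,2,3,5,6}: Z {1,2,3,6}->{1,2,3}; Y {1,2,3,4,5,6}->{1,2,3,4,5}; U {1,2,3,5,6}->{2,3,5,6}
Constraint 3 (U + Z = Y) on D(U)={2,3,5,6} D(Z)={1,2,3} D(Y)={1,2,3,4,5}: U {2,3,5,6}->{2,3}; Y {1,2,3,4,5}->{3,4,5}
So after all 3 constraints: D(Y) = {3,4,5}

Answer: {3,4,5}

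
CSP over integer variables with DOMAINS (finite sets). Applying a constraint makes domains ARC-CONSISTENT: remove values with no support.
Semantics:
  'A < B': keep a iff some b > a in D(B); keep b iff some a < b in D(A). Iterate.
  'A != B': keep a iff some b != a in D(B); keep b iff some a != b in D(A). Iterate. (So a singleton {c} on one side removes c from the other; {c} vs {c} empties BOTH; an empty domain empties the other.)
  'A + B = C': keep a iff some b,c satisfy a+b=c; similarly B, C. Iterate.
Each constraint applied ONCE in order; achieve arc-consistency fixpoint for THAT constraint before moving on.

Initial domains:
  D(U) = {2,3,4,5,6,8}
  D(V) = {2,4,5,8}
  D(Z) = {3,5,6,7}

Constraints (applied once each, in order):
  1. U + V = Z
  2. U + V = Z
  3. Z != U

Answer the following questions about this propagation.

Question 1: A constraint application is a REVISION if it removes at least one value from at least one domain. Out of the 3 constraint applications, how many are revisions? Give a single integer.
Constraint 1 (U + V = Z) on D(U)={2,3,4,5,6,8} D(V)={2,4,5,8} D(Z)={3,5,6,7}: U {2,3,4,5,6,8}->{2,3,4,5}; V {2,4,5,8}->{2,4,5}; Z {3,5,6,7}->{5,6,7} => REVISION
Constraint 2 (U + V = Z) on D(U)={2,3,4,5} D(V)={2,4,5} D(Z)={5,6,7}: no change => not a revision
Constraint 3 (Z != U) on D(Z)={5,6,7} D(U)={2,3,4,5}: no change => not a revision
Total revisions = 1

Answer: 1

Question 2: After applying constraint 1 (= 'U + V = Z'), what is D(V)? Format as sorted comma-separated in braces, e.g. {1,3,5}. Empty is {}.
Constraint 1 (U + V = Z) on D(U)={2,3,4,5,6,8} D(V)={2,4,5,8} D(Z)={3,5,6,7}: U {2,3,4,5,6,8}->{2,3,4,5}; V {2,4,5,8}->{2,4,5}; Z {3,5,6,7}->{5,6,7}
So after constraint 1: D(V) = {2,4,5}

Answer: {2,4,5}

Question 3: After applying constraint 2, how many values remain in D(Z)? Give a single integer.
Constraint 1 (U + V = Z) on D(U)={2,3,4,5,6,8} D(V)={2,4,5,8} D(Z)={3,5,6,7}: U {2,3,4,5,6,8}->{2,3,4,5}; V {2,4,5,8}->{2,4,5}; Z {3,5,6,7}->{5,6,7}
Constraint 2 (U + V = Z) on D(U)={2,3,4,5} D(V)={2,4,5} D(Z)={5,6,7}: no change
So after constraint 2: D(Z)={5,6,7}, size = 3

Answer: 3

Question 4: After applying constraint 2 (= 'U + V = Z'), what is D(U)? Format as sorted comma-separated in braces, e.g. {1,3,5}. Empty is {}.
Constraint 1 (U + V = Z) on D(U)={2,3,4,5,6,8} D(V)={2,4,5,8} D(Z)={3,5,6,7}: U {2,3,4,5,6,8}->{2,3,4,5}; V {2,4,5,8}->{2,4,5}; Z {3,5,6,7}->{5,6,7}
Constraint 2 (U + V = Z) on D(U)={2,3,4,5} D(V)={2,4,5} D(Z)={5,6,7}: no change
So after constraint 2: D(U) = {2,3,4,5}

Answer: {2,3,4,5}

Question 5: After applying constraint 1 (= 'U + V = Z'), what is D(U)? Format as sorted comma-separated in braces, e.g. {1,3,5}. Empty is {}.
Answer: {2,3,4,5}

Derivation:
Constraint 1 (U + V = Z) on D(U)={2,3,4,5,6,8} D(V)={2,4,5,8} D(Z)={3,5,6,7}: U {2,3,4,5,6,8}->{2,3,4,5}; V {2,4,5,8}->{2,4,5}; Z {3,5,6,7}->{5,6,7}
So after constraint 1: D(U) = {2,3,4,5}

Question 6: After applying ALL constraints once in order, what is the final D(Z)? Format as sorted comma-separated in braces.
Answer: {5,6,7}

Derivation:
Constraint 1 (U + V = Z) on D(U)={2,3,4,5,6,8} D(V)={2,4,5,8} D(Z)={3,5,6,7}: U {2,3,4,5,6,8}->{2,3,4,5}; V {2,4,5,8}->{2,4,5}; Z {3,5,6,7}->{5,6,7}
Constraint 2 (U + V = Z) on D(U)={2,3,4,5} D(V)={2,4,5} D(Z)={5,6,7}: no change
Constraint 3 (Z != U) on D(Z)={5,6,7} D(U)={2,3,4,5}: no change
So after all 3 constraints: D(Z) = {5,6,7}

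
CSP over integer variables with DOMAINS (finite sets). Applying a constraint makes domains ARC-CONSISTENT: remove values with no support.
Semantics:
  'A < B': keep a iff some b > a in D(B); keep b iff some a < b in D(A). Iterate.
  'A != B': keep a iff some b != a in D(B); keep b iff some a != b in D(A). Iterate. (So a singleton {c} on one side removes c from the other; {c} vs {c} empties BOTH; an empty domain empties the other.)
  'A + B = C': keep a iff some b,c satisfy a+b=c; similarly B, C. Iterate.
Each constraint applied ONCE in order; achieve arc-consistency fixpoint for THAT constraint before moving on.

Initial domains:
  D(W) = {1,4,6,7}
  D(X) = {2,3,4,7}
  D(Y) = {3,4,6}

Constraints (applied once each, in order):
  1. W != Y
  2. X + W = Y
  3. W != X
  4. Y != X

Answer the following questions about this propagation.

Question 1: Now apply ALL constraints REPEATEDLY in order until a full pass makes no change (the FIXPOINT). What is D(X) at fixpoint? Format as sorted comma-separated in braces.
Answer: {2,3}

Derivation:
pass 0 (initial): D(X)={2,3,4,7}
pass 1: W {1,4,6,7}->{1,4}; X {2,3,4,7}->{2,3}
pass 2: no change
Fixpoint after 2 passes: D(X) = {2,3}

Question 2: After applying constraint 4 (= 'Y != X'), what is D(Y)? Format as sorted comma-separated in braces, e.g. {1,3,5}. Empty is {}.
Answer: {3,4,6}

Derivation:
Constraint 1 (W != Y) on D(W)={1,4,6,7} D(Y)={3,4,6}: no change
Constraint 2 (X + W = Y) on D(X)={2,3,4,7} D(W)={1,4,6,7} D(Y)={3,4,6}: X {2,3,4,7}->{2,3}; W {1,4,6,7}->{1,4}
Constraint 3 (W != X) on D(W)={1,4} D(X)={2,3}: no change
Constraint 4 (Y != X) on D(Y)={3,4,6} D(X)={2,3}: no change
So after constraint 4: D(Y) = {3,4,6}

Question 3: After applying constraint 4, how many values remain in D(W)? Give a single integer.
Constraint 1 (W != Y) on D(W)={1,4,6,7} D(Y)={3,4,6}: no change
Constraint 2 (X + W = Y) on D(X)={2,3,4,7} D(W)={1,4,6,7} D(Y)={3,4,6}: X {2,3,4,7}->{2,3}; W {1,4,6,7}->{1,4}
Constraint 3 (W != X) on D(W)={1,4} D(X)={2,3}: no change
Constraint 4 (Y != X) on D(Y)={3,4,6} D(X)={2,3}: no change
So after constraint 4: D(W)={1,4}, size = 2

Answer: 2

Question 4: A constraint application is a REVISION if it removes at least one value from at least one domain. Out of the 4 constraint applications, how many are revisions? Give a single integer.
Constraint 1 (W != Y) on D(W)={1,4,6,7} D(Y)={3,4,6}: no change => not a revision
Constraint 2 (X + W = Y) on D(X)={2,3,4,7} D(W)={1,4,6,7} D(Y)={3,4,6}: X {2,3,4,7}->{2,3}; W {1,4,6,7}->{1,4} => REVISION
Constraint 3 (W != X) on D(W)={1,4} D(X)={2,3}: no change => not a revision
Constraint 4 (Y != X) on D(Y)={3,4,6} D(X)={2,3}: no change => not a revision
Total revisions = 1

Answer: 1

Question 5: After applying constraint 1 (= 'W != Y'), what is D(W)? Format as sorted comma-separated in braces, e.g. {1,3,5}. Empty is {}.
Answer: {1,4,6,7}

Derivation:
Constraint 1 (W != Y) on D(W)={1,4,6,7} D(Y)={3,4,6}: no change
So after constraint 1: D(W) = {1,4,6,7}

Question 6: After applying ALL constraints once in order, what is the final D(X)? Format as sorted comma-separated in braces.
Constraint 1 (W != Y) on D(W)={1,4,6,7} D(Y)={3,4,6}: no change
Constraint 2 (X + W = Y) on D(X)={2,3,4,7} D(W)={1,4,6,7} D(Y)={3,4,6}: X {2,3,4,7}->{2,3}; W {1,4,6,7}->{1,4}
Constraint 3 (W != X) on D(W)={1,4} D(X)={2,3}: no change
Constraint 4 (Y != X) on D(Y)={3,4,6} D(X)={2,3}: no change
So after all 4 constraints: D(X) = {2,3}

Answer: {2,3}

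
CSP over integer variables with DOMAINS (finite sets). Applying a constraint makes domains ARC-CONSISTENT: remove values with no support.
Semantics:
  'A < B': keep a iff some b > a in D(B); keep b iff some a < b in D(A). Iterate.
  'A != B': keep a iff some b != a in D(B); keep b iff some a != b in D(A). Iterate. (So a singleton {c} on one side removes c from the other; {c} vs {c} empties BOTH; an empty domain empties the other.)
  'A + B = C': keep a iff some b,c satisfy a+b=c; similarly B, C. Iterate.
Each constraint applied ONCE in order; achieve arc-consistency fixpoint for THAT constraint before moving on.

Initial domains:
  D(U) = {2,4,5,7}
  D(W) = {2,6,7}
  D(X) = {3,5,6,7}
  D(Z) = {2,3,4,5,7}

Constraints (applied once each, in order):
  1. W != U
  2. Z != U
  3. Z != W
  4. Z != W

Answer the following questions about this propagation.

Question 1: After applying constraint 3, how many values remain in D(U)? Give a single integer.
Constraint 1 (W != U) on D(W)={2,6,7} D(U)={2,4,5,7}: no change
Constraint 2 (Z != U) on D(Z)={2,3,4,5,7} D(U)={2,4,5,7}: no change
Constraint 3 (Z != W) on D(Z)={2,3,4,5,7} D(W)={2,6,7}: no change
So after constraint 3: D(U)={2,4,5,7}, size = 4

Answer: 4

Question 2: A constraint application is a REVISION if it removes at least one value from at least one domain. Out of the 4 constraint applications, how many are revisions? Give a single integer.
Constraint 1 (W != U) on D(W)={2,6,7} D(U)={2,4,5,7}: no change => not a revision
Constraint 2 (Z != U) on D(Z)={2,3,4,5,7} D(U)={2,4,5,7}: no change => not a revision
Constraint 3 (Z != W) on D(Z)={2,3,4,5,7} D(W)={2,6,7}: no change => not a revision
Constraint 4 (Z != W) on D(Z)={2,3,4,5,7} D(W)={2,6,7}: no change => not a revision
Total revisions = 0

Answer: 0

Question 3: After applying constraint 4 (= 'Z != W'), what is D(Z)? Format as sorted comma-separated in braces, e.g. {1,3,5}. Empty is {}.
Constraint 1 (W != U) on D(W)={2,6,7} D(U)={2,4,5,7}: no change
Constraint 2 (Z != U) on D(Z)={2,3,4,5,7} D(U)={2,4,5,7}: no change
Constraint 3 (Z != W) on D(Z)={2,3,4,5,7} D(W)={2,6,7}: no change
Constraint 4 (Z != W) on D(Z)={2,3,4,5,7} D(W)={2,6,7}: no change
So after constraint 4: D(Z) = {2,3,4,5,7}

Answer: {2,3,4,5,7}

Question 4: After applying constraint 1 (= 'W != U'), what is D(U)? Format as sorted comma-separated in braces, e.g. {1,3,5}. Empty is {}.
Answer: {2,4,5,7}

Derivation:
Constraint 1 (W != U) on D(W)={2,6,7} D(U)={2,4,5,7}: no change
So after constraint 1: D(U) = {2,4,5,7}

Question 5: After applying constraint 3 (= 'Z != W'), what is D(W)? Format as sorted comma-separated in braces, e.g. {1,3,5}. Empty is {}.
Constraint 1 (W != U) on D(W)={2,6,7} D(U)={2,4,5,7}: no change
Constraint 2 (Z != U) on D(Z)={2,3,4,5,7} D(U)={2,4,5,7}: no change
Constraint 3 (Z != W) on D(Z)={2,3,4,5,7} D(W)={2,6,7}: no change
So after constraint 3: D(W) = {2,6,7}

Answer: {2,6,7}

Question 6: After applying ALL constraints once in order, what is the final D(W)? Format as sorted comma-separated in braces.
Constraint 1 (W != U) on D(W)={2,6,7} D(U)={2,4,5,7}: no change
Constraint 2 (Z != U) on D(Z)={2,3,4,5,7} D(U)={2,4,5,7}: no change
Constraint 3 (Z != W) on D(Z)={2,3,4,5,7} D(W)={2,6,7}: no change
Constraint 4 (Z != W) on D(Z)={2,3,4,5,7} D(W)={2,6,7}: no change
So after all 4 constraints: D(W) = {2,6,7}

Answer: {2,6,7}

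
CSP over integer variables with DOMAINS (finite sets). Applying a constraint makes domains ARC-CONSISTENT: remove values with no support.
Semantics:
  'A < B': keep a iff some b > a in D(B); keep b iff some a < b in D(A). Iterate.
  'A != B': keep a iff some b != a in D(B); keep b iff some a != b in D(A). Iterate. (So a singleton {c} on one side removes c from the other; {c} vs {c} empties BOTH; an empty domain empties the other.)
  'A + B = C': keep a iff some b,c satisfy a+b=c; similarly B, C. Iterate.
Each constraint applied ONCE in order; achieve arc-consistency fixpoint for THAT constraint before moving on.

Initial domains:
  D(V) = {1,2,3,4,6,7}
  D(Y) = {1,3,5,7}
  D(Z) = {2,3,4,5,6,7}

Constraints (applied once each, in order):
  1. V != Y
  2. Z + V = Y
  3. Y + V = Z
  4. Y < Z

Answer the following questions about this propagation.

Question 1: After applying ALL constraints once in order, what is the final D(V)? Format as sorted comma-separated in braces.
Answer: {1,2,3}

Derivation:
Constraint 1 (V != Y) on D(V)={1,2,3,4,6,7} D(Y)={1,3,5,7}: no change
Constraint 2 (Z + V = Y) on D(Z)={2,3,4,5,6,7} D(V)={1,2,3,4,6,7} D(Y)={1,3,5,7}: Z {2,3,4,5,6,7}->{2,3,4,5,6}; V {1,2,3,4,6,7}->{1,2,3,4}; Y {1,3,5,7}->{3,5,7}
Constraint 3 (Y + V = Z) on D(Y)={3,5,7} D(V)={1,2,3,4} D(Z)={2,3,4,5,6}: Y {3,5,7}->{3,5}; V {1,2,3,4}->{1,2,3}; Z {2,3,4,5,6}->{4,5,6}
Constraint 4 (Y < Z) on D(Y)={3,5} D(Z)={4,5,6}: no change
So after all 4 constraints: D(V) = {1,2,3}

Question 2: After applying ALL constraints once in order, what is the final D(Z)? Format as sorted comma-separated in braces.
Constraint 1 (V != Y) on D(V)={1,2,3,4,6,7} D(Y)={1,3,5,7}: no change
Constraint 2 (Z + V = Y) on D(Z)={2,3,4,5,6,7} D(V)={1,2,3,4,6,7} D(Y)={1,3,5,7}: Z {2,3,4,5,6,7}->{2,3,4,5,6}; V {1,2,3,4,6,7}->{1,2,3,4}; Y {1,3,5,7}->{3,5,7}
Constraint 3 (Y + V = Z) on D(Y)={3,5,7} D(V)={1,2,3,4} D(Z)={2,3,4,5,6}: Y {3,5,7}->{3,5}; V {1,2,3,4}->{1,2,3}; Z {2,3,4,5,6}->{4,5,6}
Constraint 4 (Y < Z) on D(Y)={3,5} D(Z)={4,5,6}: no change
So after all 4 constraints: D(Z) = {4,5,6}

Answer: {4,5,6}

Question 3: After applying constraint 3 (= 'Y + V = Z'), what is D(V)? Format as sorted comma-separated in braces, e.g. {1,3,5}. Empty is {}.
Answer: {1,2,3}

Derivation:
Constraint 1 (V != Y) on D(V)={1,2,3,4,6,7} D(Y)={1,3,5,7}: no change
Constraint 2 (Z + V = Y) on D(Z)={2,3,4,5,6,7} D(V)={1,2,3,4,6,7} D(Y)={1,3,5,7}: Z {2,3,4,5,6,7}->{2,3,4,5,6}; V {1,2,3,4,6,7}->{1,2,3,4}; Y {1,3,5,7}->{3,5,7}
Constraint 3 (Y + V = Z) on D(Y)={3,5,7} D(V)={1,2,3,4} D(Z)={2,3,4,5,6}: Y {3,5,7}->{3,5}; V {1,2,3,4}->{1,2,3}; Z {2,3,4,5,6}->{4,5,6}
So after constraint 3: D(V) = {1,2,3}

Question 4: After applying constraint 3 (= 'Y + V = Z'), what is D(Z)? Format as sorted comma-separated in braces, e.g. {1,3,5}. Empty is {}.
Constraint 1 (V != Y) on D(V)={1,2,3,4,6,7} D(Y)={1,3,5,7}: no change
Constraint 2 (Z + V = Y) on D(Z)={2,3,4,5,6,7} D(V)={1,2,3,4,6,7} D(Y)={1,3,5,7}: Z {2,3,4,5,6,7}->{2,3,4,5,6}; V {1,2,3,4,6,7}->{1,2,3,4}; Y {1,3,5,7}->{3,5,7}
Constraint 3 (Y + V = Z) on D(Y)={3,5,7} D(V)={1,2,3,4} D(Z)={2,3,4,5,6}: Y {3,5,7}->{3,5}; V {1,2,3,4}->{1,2,3}; Z {2,3,4,5,6}->{4,5,6}
So after constraint 3: D(Z) = {4,5,6}

Answer: {4,5,6}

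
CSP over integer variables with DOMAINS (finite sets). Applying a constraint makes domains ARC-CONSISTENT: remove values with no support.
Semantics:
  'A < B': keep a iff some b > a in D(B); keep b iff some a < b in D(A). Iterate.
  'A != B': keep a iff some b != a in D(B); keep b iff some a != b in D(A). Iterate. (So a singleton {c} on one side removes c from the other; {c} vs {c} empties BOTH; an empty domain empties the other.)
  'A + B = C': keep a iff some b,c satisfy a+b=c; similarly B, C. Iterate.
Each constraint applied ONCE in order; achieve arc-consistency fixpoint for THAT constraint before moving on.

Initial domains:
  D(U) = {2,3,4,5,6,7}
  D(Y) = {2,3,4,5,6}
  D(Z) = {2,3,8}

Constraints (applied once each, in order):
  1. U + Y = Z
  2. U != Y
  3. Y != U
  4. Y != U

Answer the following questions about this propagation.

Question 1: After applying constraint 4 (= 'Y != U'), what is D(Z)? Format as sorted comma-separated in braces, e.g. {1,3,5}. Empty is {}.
Constraint 1 (U + Y = Z) on D(U)={2,3,4,5,6,7} D(Y)={2,3,4,5,6} D(Z)={2,3,8}: U {2,3,4,5,6,7}->{2,3,4,5,6}; Z {2,3,8}->{8}
Constraint 2 (U != Y) on D(U)={2,3,4,5,6} D(Y)={2,3,4,5,6}: no change
Constraint 3 (Y != U) on D(Y)={2,3,4,5,6} D(U)={2,3,4,5,6}: no change
Constraint 4 (Y != U) on D(Y)={2,3,4,5,6} D(U)={2,3,4,5,6}: no change
So after constraint 4: D(Z) = {8}

Answer: {8}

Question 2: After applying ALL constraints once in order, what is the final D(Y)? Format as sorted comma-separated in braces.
Constraint 1 (U + Y = Z) on D(U)={2,3,4,5,6,7} D(Y)={2,3,4,5,6} D(Z)={2,3,8}: U {2,3,4,5,6,7}->{2,3,4,5,6}; Z {2,3,8}->{8}
Constraint 2 (U != Y) on D(U)={2,3,4,5,6} D(Y)={2,3,4,5,6}: no change
Constraint 3 (Y != U) on D(Y)={2,3,4,5,6} D(U)={2,3,4,5,6}: no change
Constraint 4 (Y != U) on D(Y)={2,3,4,5,6} D(U)={2,3,4,5,6}: no change
So after all 4 constraints: D(Y) = {2,3,4,5,6}

Answer: {2,3,4,5,6}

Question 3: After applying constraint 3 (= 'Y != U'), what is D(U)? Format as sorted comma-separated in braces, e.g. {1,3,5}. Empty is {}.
Answer: {2,3,4,5,6}

Derivation:
Constraint 1 (U + Y = Z) on D(U)={2,3,4,5,6,7} D(Y)={2,3,4,5,6} D(Z)={2,3,8}: U {2,3,4,5,6,7}->{2,3,4,5,6}; Z {2,3,8}->{8}
Constraint 2 (U != Y) on D(U)={2,3,4,5,6} D(Y)={2,3,4,5,6}: no change
Constraint 3 (Y != U) on D(Y)={2,3,4,5,6} D(U)={2,3,4,5,6}: no change
So after constraint 3: D(U) = {2,3,4,5,6}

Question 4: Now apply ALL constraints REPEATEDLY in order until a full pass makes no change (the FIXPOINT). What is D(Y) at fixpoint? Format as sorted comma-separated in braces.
pass 0 (initial): D(Y)={2,3,4,5,6}
pass 1: U {2,3,4,5,6,7}->{2,3,4,5,6}; Z {2,3,8}->{8}
pass 2: no change
Fixpoint after 2 passes: D(Y) = {2,3,4,5,6}

Answer: {2,3,4,5,6}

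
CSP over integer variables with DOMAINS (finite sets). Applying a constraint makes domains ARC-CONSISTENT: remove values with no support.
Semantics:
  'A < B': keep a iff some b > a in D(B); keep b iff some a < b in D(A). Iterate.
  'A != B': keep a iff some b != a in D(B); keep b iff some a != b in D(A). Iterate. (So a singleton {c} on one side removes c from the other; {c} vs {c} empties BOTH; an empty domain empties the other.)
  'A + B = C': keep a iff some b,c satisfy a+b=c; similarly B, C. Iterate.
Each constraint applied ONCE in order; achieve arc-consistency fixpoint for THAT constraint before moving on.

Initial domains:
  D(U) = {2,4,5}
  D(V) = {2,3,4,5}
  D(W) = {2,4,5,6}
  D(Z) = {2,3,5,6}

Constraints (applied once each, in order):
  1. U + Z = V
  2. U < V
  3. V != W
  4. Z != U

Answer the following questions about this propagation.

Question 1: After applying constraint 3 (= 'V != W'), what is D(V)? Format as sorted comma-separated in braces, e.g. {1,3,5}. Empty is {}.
Constraint 1 (U + Z = V) on D(U)={2,4,5} D(Z)={2,3,5,6} D(V)={2,3,4,5}: U {2,4,5}->{2}; Z {2,3,5,6}->{2,3}; V {2,3,4,5}->{4,5}
Constraint 2 (U < V) on D(U)={2} D(V)={4,5}: no change
Constraint 3 (V != W) on D(V)={4,5} D(W)={2,4,5,6}: no change
So after constraint 3: D(V) = {4,5}

Answer: {4,5}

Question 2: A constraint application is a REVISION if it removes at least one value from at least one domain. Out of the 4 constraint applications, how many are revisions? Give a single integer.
Answer: 2

Derivation:
Constraint 1 (U + Z = V) on D(U)={2,4,5} D(Z)={2,3,5,6} D(V)={2,3,4,5}: U {2,4,5}->{2}; Z {2,3,5,6}->{2,3}; V {2,3,4,5}->{4,5} => REVISION
Constraint 2 (U < V) on D(U)={2} D(V)={4,5}: no change => not a revision
Constraint 3 (V != W) on D(V)={4,5} D(W)={2,4,5,6}: no change => not a revision
Constraint 4 (Z != U) on D(Z)={2,3} D(U)={2}: Z {2,3}->{3} => REVISION
Total revisions = 2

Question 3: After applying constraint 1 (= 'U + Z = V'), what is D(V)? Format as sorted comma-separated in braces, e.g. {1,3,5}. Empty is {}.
Constraint 1 (U + Z = V) on D(U)={2,4,5} D(Z)={2,3,5,6} D(V)={2,3,4,5}: U {2,4,5}->{2}; Z {2,3,5,6}->{2,3}; V {2,3,4,5}->{4,5}
So after constraint 1: D(V) = {4,5}

Answer: {4,5}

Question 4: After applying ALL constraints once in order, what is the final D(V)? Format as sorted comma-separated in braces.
Constraint 1 (U + Z = V) on D(U)={2,4,5} D(Z)={2,3,5,6} D(V)={2,3,4,5}: U {2,4,5}->{2}; Z {2,3,5,6}->{2,3}; V {2,3,4,5}->{4,5}
Constraint 2 (U < V) on D(U)={2} D(V)={4,5}: no change
Constraint 3 (V != W) on D(V)={4,5} D(W)={2,4,5,6}: no change
Constraint 4 (Z != U) on D(Z)={2,3} D(U)={2}: Z {2,3}->{3}
So after all 4 constraints: D(V) = {4,5}

Answer: {4,5}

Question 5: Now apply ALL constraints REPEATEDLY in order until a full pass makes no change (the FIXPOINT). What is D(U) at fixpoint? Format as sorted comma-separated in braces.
Answer: {2}

Derivation:
pass 0 (initial): D(U)={2,4,5}
pass 1: U {2,4,5}->{2}; V {2,3,4,5}->{4,5}; Z {2,3,5,6}->{3}
pass 2: V {4,5}->{5}; W {2,4,5,6}->{2,4,6}
pass 3: no change
Fixpoint after 3 passes: D(U) = {2}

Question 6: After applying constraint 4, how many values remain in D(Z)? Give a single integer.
Constraint 1 (U + Z = V) on D(U)={2,4,5} D(Z)={2,3,5,6} D(V)={2,3,4,5}: U {2,4,5}->{2}; Z {2,3,5,6}->{2,3}; V {2,3,4,5}->{4,5}
Constraint 2 (U < V) on D(U)={2} D(V)={4,5}: no change
Constraint 3 (V != W) on D(V)={4,5} D(W)={2,4,5,6}: no change
Constraint 4 (Z != U) on D(Z)={2,3} D(U)={2}: Z {2,3}->{3}
So after constraint 4: D(Z)={3}, size = 1

Answer: 1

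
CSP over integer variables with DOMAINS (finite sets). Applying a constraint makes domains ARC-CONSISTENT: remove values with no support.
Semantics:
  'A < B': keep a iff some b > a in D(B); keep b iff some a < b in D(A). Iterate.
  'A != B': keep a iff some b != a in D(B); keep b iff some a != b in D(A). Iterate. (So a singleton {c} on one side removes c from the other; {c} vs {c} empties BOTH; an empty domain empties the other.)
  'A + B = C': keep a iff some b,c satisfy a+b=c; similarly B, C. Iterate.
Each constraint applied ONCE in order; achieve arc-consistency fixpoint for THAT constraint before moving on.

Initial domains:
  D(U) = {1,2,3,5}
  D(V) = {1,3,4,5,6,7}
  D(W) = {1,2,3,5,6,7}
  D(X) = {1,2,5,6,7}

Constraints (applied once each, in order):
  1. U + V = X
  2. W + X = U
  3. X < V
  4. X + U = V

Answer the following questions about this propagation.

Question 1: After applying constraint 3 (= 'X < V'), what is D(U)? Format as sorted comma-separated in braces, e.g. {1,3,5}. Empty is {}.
Answer: {3,5}

Derivation:
Constraint 1 (U + V = X) on D(U)={1,2,3,5} D(V)={1,3,4,5,6,7} D(X)={1,2,5,6,7}: V {1,3,4,5,6,7}->{1,3,4,5,6}; X {1,2,5,6,7}->{2,5,6,7}
Constraint 2 (W + X = U) on D(W)={1,2,3,5,6,7} D(X)={2,5,6,7} D(U)={1,2,3,5}: W {1,2,3,5,6,7}->{1,3}; X {2,5,6,7}->{2}; U {1,2,3,5}->{3,5}
Constraint 3 (X < V) on D(X)={2} D(V)={1,3,4,5,6}: V {1,3,4,5,6}->{3,4,5,6}
So after constraint 3: D(U) = {3,5}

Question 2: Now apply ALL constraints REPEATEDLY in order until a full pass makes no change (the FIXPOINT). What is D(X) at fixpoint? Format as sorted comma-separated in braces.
pass 0 (initial): D(X)={1,2,5,6,7}
pass 1: U {1,2,3,5}->{3}; V {1,3,4,5,6,7}->{5}; W {1,2,3,5,6,7}->{1,3}; X {1,2,5,6,7}->{2}
pass 2: U {3}->{}; V {5}->{}; W {1,3}->{}; X {2}->{}
pass 3: no change
Fixpoint after 3 passes: D(X) = {}

Answer: {}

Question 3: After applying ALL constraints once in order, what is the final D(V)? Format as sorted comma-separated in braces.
Answer: {5}

Derivation:
Constraint 1 (U + V = X) on D(U)={1,2,3,5} D(V)={1,3,4,5,6,7} D(X)={1,2,5,6,7}: V {1,3,4,5,6,7}->{1,3,4,5,6}; X {1,2,5,6,7}->{2,5,6,7}
Constraint 2 (W + X = U) on D(W)={1,2,3,5,6,7} D(X)={2,5,6,7} D(U)={1,2,3,5}: W {1,2,3,5,6,7}->{1,3}; X {2,5,6,7}->{2}; U {1,2,3,5}->{3,5}
Constraint 3 (X < V) on D(X)={2} D(V)={1,3,4,5,6}: V {1,3,4,5,6}->{3,4,5,6}
Constraint 4 (X + U = V) on D(X)={2} D(U)={3,5} D(V)={3,4,5,6}: U {3,5}->{3}; V {3,4,5,6}->{5}
So after all 4 constraints: D(V) = {5}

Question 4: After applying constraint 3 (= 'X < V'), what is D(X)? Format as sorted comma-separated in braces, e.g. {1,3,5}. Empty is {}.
Constraint 1 (U + V = X) on D(U)={1,2,3,5} D(V)={1,3,4,5,6,7} D(X)={1,2,5,6,7}: V {1,3,4,5,6,7}->{1,3,4,5,6}; X {1,2,5,6,7}->{2,5,6,7}
Constraint 2 (W + X = U) on D(W)={1,2,3,5,6,7} D(X)={2,5,6,7} D(U)={1,2,3,5}: W {1,2,3,5,6,7}->{1,3}; X {2,5,6,7}->{2}; U {1,2,3,5}->{3,5}
Constraint 3 (X < V) on D(X)={2} D(V)={1,3,4,5,6}: V {1,3,4,5,6}->{3,4,5,6}
So after constraint 3: D(X) = {2}

Answer: {2}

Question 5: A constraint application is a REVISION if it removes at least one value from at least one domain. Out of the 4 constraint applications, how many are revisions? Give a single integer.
Constraint 1 (U + V = X) on D(U)={1,2,3,5} D(V)={1,3,4,5,6,7} D(X)={1,2,5,6,7}: V {1,3,4,5,6,7}->{1,3,4,5,6}; X {1,2,5,6,7}->{2,5,6,7} => REVISION
Constraint 2 (W + X = U) on D(W)={1,2,3,5,6,7} D(X)={2,5,6,7} D(U)={1,2,3,5}: W {1,2,3,5,6,7}->{1,3}; X {2,5,6,7}->{2}; U {1,2,3,5}->{3,5} => REVISION
Constraint 3 (X < V) on D(X)={2} D(V)={1,3,4,5,6}: V {1,3,4,5,6}->{3,4,5,6} => REVISION
Constraint 4 (X + U = V) on D(X)={2} D(U)={3,5} D(V)={3,4,5,6}: U {3,5}->{3}; V {3,4,5,6}->{5} => REVISION
Total revisions = 4

Answer: 4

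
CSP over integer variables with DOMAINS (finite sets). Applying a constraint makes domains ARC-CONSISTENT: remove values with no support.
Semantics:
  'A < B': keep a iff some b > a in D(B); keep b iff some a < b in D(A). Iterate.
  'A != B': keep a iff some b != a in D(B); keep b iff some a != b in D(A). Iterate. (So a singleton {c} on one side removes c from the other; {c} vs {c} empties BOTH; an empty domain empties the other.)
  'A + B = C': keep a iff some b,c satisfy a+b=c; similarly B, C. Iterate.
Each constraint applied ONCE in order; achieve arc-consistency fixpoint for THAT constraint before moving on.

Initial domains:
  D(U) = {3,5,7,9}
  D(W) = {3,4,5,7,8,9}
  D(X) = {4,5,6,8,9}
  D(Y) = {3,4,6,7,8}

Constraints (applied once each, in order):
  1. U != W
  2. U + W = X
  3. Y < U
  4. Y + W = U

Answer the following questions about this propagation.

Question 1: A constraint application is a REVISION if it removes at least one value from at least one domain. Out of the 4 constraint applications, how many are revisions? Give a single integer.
Constraint 1 (U != W) on D(U)={3,5,7,9} D(W)={3,4,5,7,8,9}: no change => not a revision
Constraint 2 (U + W = X) on D(U)={3,5,7,9} D(W)={3,4,5,7,8,9} D(X)={4,5,6,8,9}: U {3,5,7,9}->{3,5}; W {3,4,5,7,8,9}->{3,4,5}; X {4,5,6,8,9}->{6,8,9} => REVISION
Constraint 3 (Y < U) on D(Y)={3,4,6,7,8} D(U)={3,5}: Y {3,4,6,7,8}->{3,4}; U {3,5}->{5} => REVISION
Constraint 4 (Y + W = U) on D(Y)={3,4} D(W)={3,4,5} D(U)={5}: Y {3,4}->{}; W {3,4,5}->{}; U {5}->{} => REVISION
Total revisions = 3

Answer: 3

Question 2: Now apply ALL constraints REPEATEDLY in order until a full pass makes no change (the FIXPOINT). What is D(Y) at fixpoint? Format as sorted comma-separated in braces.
pass 0 (initial): D(Y)={3,4,6,7,8}
pass 1: U {3,5,7,9}->{}; W {3,4,5,7,8,9}->{}; X {4,5,6,8,9}->{6,8,9}; Y {3,4,6,7,8}->{}
pass 2: X {6,8,9}->{}
pass 3: no change
Fixpoint after 3 passes: D(Y) = {}

Answer: {}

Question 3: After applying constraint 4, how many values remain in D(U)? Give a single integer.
Answer: 0

Derivation:
Constraint 1 (U != W) on D(U)={3,5,7,9} D(W)={3,4,5,7,8,9}: no change
Constraint 2 (U + W = X) on D(U)={3,5,7,9} D(W)={3,4,5,7,8,9} D(X)={4,5,6,8,9}: U {3,5,7,9}->{3,5}; W {3,4,5,7,8,9}->{3,4,5}; X {4,5,6,8,9}->{6,8,9}
Constraint 3 (Y < U) on D(Y)={3,4,6,7,8} D(U)={3,5}: Y {3,4,6,7,8}->{3,4}; U {3,5}->{5}
Constraint 4 (Y + W = U) on D(Y)={3,4} D(W)={3,4,5} D(U)={5}: Y {3,4}->{}; W {3,4,5}->{}; U {5}->{}
So after constraint 4: D(U)={}, size = 0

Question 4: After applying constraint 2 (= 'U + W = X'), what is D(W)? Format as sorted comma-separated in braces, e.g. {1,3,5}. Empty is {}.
Constraint 1 (U != W) on D(U)={3,5,7,9} D(W)={3,4,5,7,8,9}: no change
Constraint 2 (U + W = X) on D(U)={3,5,7,9} D(W)={3,4,5,7,8,9} D(X)={4,5,6,8,9}: U {3,5,7,9}->{3,5}; W {3,4,5,7,8,9}->{3,4,5}; X {4,5,6,8,9}->{6,8,9}
So after constraint 2: D(W) = {3,4,5}

Answer: {3,4,5}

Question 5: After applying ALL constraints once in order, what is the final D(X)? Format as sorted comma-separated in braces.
Constraint 1 (U != W) on D(U)={3,5,7,9} D(W)={3,4,5,7,8,9}: no change
Constraint 2 (U + W = X) on D(U)={3,5,7,9} D(W)={3,4,5,7,8,9} D(X)={4,5,6,8,9}: U {3,5,7,9}->{3,5}; W {3,4,5,7,8,9}->{3,4,5}; X {4,5,6,8,9}->{6,8,9}
Constraint 3 (Y < U) on D(Y)={3,4,6,7,8} D(U)={3,5}: Y {3,4,6,7,8}->{3,4}; U {3,5}->{5}
Constraint 4 (Y + W = U) on D(Y)={3,4} D(W)={3,4,5} D(U)={5}: Y {3,4}->{}; W {3,4,5}->{}; U {5}->{}
So after all 4 constraints: D(X) = {6,8,9}

Answer: {6,8,9}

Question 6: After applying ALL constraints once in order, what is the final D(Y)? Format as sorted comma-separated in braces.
Answer: {}

Derivation:
Constraint 1 (U != W) on D(U)={3,5,7,9} D(W)={3,4,5,7,8,9}: no change
Constraint 2 (U + W = X) on D(U)={3,5,7,9} D(W)={3,4,5,7,8,9} D(X)={4,5,6,8,9}: U {3,5,7,9}->{3,5}; W {3,4,5,7,8,9}->{3,4,5}; X {4,5,6,8,9}->{6,8,9}
Constraint 3 (Y < U) on D(Y)={3,4,6,7,8} D(U)={3,5}: Y {3,4,6,7,8}->{3,4}; U {3,5}->{5}
Constraint 4 (Y + W = U) on D(Y)={3,4} D(W)={3,4,5} D(U)={5}: Y {3,4}->{}; W {3,4,5}->{}; U {5}->{}
So after all 4 constraints: D(Y) = {}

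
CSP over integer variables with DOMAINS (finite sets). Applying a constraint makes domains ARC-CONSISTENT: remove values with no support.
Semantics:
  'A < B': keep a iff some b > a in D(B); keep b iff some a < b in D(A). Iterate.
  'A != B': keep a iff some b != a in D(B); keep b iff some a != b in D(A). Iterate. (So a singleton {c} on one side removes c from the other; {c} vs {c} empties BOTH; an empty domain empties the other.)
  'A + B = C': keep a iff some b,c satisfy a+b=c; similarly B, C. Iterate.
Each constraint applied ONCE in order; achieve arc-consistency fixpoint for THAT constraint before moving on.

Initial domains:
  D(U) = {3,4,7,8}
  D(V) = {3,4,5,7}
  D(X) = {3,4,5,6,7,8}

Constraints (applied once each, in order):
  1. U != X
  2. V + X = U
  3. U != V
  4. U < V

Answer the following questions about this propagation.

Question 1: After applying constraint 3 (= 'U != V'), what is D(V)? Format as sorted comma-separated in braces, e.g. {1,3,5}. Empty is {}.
Constraint 1 (U != X) on D(U)={3,4,7,8} D(X)={3,4,5,6,7,8}: no change
Constraint 2 (V + X = U) on D(V)={3,4,5,7} D(X)={3,4,5,6,7,8} D(U)={3,4,7,8}: V {3,4,5,7}->{3,4,5}; X {3,4,5,6,7,8}->{3,4,5}; U {3,4,7,8}->{7,8}
Constraint 3 (U != V) on D(U)={7,8} D(V)={3,4,5}: no change
So after constraint 3: D(V) = {3,4,5}

Answer: {3,4,5}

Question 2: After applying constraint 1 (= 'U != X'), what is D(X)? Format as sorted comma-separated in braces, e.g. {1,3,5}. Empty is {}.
Constraint 1 (U != X) on D(U)={3,4,7,8} D(X)={3,4,5,6,7,8}: no change
So after constraint 1: D(X) = {3,4,5,6,7,8}

Answer: {3,4,5,6,7,8}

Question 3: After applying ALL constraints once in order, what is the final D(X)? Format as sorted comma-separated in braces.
Answer: {3,4,5}

Derivation:
Constraint 1 (U != X) on D(U)={3,4,7,8} D(X)={3,4,5,6,7,8}: no change
Constraint 2 (V + X = U) on D(V)={3,4,5,7} D(X)={3,4,5,6,7,8} D(U)={3,4,7,8}: V {3,4,5,7}->{3,4,5}; X {3,4,5,6,7,8}->{3,4,5}; U {3,4,7,8}->{7,8}
Constraint 3 (U != V) on D(U)={7,8} D(V)={3,4,5}: no change
Constraint 4 (U < V) on D(U)={7,8} D(V)={3,4,5}: U {7,8}->{}; V {3,4,5}->{}
So after all 4 constraints: D(X) = {3,4,5}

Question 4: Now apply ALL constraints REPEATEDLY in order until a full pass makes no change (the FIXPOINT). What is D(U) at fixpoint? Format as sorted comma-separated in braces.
pass 0 (initial): D(U)={3,4,7,8}
pass 1: U {3,4,7,8}->{}; V {3,4,5,7}->{}; X {3,4,5,6,7,8}->{3,4,5}
pass 2: X {3,4,5}->{}
pass 3: no change
Fixpoint after 3 passes: D(U) = {}

Answer: {}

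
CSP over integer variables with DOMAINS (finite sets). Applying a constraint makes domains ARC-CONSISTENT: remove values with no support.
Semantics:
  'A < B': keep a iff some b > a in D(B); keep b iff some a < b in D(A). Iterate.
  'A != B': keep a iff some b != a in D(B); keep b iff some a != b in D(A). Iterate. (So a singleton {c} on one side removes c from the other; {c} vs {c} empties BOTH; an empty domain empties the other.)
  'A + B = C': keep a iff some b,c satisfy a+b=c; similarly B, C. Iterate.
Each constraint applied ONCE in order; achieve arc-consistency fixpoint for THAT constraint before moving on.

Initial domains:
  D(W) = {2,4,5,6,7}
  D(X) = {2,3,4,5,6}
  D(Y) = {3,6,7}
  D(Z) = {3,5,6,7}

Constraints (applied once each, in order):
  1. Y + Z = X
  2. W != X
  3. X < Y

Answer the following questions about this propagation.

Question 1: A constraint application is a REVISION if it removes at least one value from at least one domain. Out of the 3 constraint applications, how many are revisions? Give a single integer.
Answer: 3

Derivation:
Constraint 1 (Y + Z = X) on D(Y)={3,6,7} D(Z)={3,5,6,7} D(X)={2,3,4,5,6}: Y {3,6,7}->{3}; Z {3,5,6,7}->{3}; X {2,3,4,5,6}->{6} => REVISION
Constraint 2 (W != X) on D(W)={2,4,5,6,7} D(X)={6}: W {2,4,5,6,7}->{2,4,5,7} => REVISION
Constraint 3 (X < Y) on D(X)={6} D(Y)={3}: X {6}->{}; Y {3}->{} => REVISION
Total revisions = 3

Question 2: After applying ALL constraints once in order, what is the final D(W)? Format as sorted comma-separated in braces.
Answer: {2,4,5,7}

Derivation:
Constraint 1 (Y + Z = X) on D(Y)={3,6,7} D(Z)={3,5,6,7} D(X)={2,3,4,5,6}: Y {3,6,7}->{3}; Z {3,5,6,7}->{3}; X {2,3,4,5,6}->{6}
Constraint 2 (W != X) on D(W)={2,4,5,6,7} D(X)={6}: W {2,4,5,6,7}->{2,4,5,7}
Constraint 3 (X < Y) on D(X)={6} D(Y)={3}: X {6}->{}; Y {3}->{}
So after all 3 constraints: D(W) = {2,4,5,7}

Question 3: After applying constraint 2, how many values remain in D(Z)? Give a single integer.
Answer: 1

Derivation:
Constraint 1 (Y + Z = X) on D(Y)={3,6,7} D(Z)={3,5,6,7} D(X)={2,3,4,5,6}: Y {3,6,7}->{3}; Z {3,5,6,7}->{3}; X {2,3,4,5,6}->{6}
Constraint 2 (W != X) on D(W)={2,4,5,6,7} D(X)={6}: W {2,4,5,6,7}->{2,4,5,7}
So after constraint 2: D(Z)={3}, size = 1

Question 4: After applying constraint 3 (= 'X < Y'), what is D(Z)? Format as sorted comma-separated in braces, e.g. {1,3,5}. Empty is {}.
Answer: {3}

Derivation:
Constraint 1 (Y + Z = X) on D(Y)={3,6,7} D(Z)={3,5,6,7} D(X)={2,3,4,5,6}: Y {3,6,7}->{3}; Z {3,5,6,7}->{3}; X {2,3,4,5,6}->{6}
Constraint 2 (W != X) on D(W)={2,4,5,6,7} D(X)={6}: W {2,4,5,6,7}->{2,4,5,7}
Constraint 3 (X < Y) on D(X)={6} D(Y)={3}: X {6}->{}; Y {3}->{}
So after constraint 3: D(Z) = {3}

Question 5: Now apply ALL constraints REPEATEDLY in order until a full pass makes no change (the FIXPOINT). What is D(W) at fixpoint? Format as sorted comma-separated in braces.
Answer: {}

Derivation:
pass 0 (initial): D(W)={2,4,5,6,7}
pass 1: W {2,4,5,6,7}->{2,4,5,7}; X {2,3,4,5,6}->{}; Y {3,6,7}->{}; Z {3,5,6,7}->{3}
pass 2: W {2,4,5,7}->{}; Z {3}->{}
pass 3: no change
Fixpoint after 3 passes: D(W) = {}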